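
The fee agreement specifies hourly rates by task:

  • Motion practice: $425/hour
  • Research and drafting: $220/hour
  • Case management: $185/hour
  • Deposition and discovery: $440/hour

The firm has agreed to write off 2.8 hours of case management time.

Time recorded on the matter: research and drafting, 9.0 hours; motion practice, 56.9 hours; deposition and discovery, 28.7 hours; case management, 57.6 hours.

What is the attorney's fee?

Motion practice: 56.9 × $425 = $24,182.50
Research and drafting: 9.0 × $220 = $1,980.00
Case management: 57.6 × $185 = $10,656.00
Deposition and discovery: 28.7 × $440 = $12,628.00
Subtotal: $49,446.50
Write-off: 2.8 × $185 = $518.00
Total: $49,446.50 − $518.00 = $48,928.50

$48,928.50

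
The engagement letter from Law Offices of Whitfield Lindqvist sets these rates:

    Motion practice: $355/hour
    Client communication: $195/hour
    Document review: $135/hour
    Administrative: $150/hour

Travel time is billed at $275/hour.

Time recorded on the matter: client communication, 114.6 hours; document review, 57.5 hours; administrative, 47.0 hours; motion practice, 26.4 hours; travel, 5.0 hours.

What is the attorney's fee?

Motion practice: 26.4 × $355 = $9,372.00
Client communication: 114.6 × $195 = $22,347.00
Document review: 57.5 × $135 = $7,762.50
Administrative: 47.0 × $150 = $7,050.00
Subtotal: $9,372.00 + $22,347.00 + $7,762.50 + $7,050.00 = $46,531.50
Travel: 5.0 × $275 = $1,375.00
Total: $46,531.50 + $1,375.00 = $47,906.50

$47,906.50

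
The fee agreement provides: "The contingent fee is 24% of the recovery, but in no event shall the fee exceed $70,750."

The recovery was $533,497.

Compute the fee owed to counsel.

24% of $533,497 = $128,039.28
That exceeds the $70,750 cap, so the fee is capped at $70,750.

$70,750.00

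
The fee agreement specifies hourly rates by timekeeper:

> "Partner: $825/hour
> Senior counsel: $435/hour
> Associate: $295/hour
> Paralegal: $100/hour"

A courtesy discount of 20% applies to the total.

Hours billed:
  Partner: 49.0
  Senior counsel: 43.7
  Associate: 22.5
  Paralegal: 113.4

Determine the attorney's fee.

Partner: 49.0 × $825 = $40,425.00
Senior counsel: 43.7 × $435 = $19,009.50
Associate: 22.5 × $295 = $6,637.50
Paralegal: 113.4 × $100 = $11,340.00
Subtotal: $77,412.00
Less 20% discount: −$15,482.40
Total: $77,412.00 − $15,482.40 = $61,929.60

$61,929.60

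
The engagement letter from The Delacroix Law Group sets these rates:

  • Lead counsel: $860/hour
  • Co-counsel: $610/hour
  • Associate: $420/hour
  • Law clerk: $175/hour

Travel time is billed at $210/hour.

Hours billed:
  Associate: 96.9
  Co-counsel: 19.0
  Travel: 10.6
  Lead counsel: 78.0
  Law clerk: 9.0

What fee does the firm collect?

Lead counsel: 78.0 × $860 = $67,080.00
Co-counsel: 19.0 × $610 = $11,590.00
Associate: 96.9 × $420 = $40,698.00
Law clerk: 9.0 × $175 = $1,575.00
Subtotal: $67,080.00 + $11,590.00 + $40,698.00 + $1,575.00 = $120,943.00
Travel: 10.6 × $210 = $2,226.00
Total: $120,943.00 + $2,226.00 = $123,169.00

$123,169.00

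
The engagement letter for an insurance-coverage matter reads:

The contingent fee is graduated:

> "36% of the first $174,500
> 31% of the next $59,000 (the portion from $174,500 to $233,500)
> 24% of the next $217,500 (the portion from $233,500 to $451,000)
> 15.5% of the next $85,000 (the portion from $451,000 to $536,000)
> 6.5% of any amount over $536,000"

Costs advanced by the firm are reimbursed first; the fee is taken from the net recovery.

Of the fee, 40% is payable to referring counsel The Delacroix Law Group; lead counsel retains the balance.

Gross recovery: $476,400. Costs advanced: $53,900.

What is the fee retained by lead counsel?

Fee base (net of costs): $476,400 − $53,900 = $422,500
First $174,500 at 36% = $62,820.00
Next $59,000 at 31% = $18,290.00
Remaining $189,000 at 24% = $45,360.00
Fee: $62,820.00 + $18,290.00 + $45,360.00 = $126,470.00
Referral share: 40% of $126,470.00 = $50,588.00; lead counsel retains $126,470.00 − $50,588.00 = $75,882.00.

$75,882.00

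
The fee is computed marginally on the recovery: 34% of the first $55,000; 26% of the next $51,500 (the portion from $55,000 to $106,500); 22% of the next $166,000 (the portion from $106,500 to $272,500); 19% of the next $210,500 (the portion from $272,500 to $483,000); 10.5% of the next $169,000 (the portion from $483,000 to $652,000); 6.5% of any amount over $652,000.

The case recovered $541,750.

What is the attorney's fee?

$114,773.75

First $55,000 at 34% = $18,700.00
Next $51,500 at 26% = $13,390.00
Next $166,000 at 22% = $36,520.00
Next $210,500 at 19% = $39,995.00
Remaining $58,750 at 10.5% = $6,168.75
Fee: $18,700.00 + $13,390.00 + $36,520.00 + $39,995.00 + $6,168.75 = $114,773.75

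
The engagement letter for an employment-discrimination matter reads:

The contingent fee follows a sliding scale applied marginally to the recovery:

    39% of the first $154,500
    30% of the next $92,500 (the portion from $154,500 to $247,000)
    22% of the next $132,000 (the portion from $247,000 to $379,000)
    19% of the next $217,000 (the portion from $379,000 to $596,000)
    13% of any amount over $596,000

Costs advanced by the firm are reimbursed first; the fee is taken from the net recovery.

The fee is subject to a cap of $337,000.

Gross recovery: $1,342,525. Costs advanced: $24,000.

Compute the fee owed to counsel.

Fee base (net of costs): $1,342,525 − $24,000 = $1,318,525
First $154,500 at 39% = $60,255.00
Next $92,500 at 30% = $27,750.00
Next $132,000 at 22% = $29,040.00
Next $217,000 at 19% = $41,230.00
Remaining $722,525 at 13% = $93,928.25
Fee: $60,255.00 + $27,750.00 + $29,040.00 + $41,230.00 + $93,928.25 = $252,203.25
$252,203.25 is under the $337,000 cap.

$252,203.25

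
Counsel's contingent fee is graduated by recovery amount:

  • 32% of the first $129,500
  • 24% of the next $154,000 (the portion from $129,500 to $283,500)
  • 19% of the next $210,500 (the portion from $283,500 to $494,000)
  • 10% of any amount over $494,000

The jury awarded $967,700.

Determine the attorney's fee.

$165,765.00

First $129,500 at 32% = $41,440.00
Next $154,000 at 24% = $36,960.00
Next $210,500 at 19% = $39,995.00
Remaining $473,700 at 10% = $47,370.00
Fee: $41,440.00 + $36,960.00 + $39,995.00 + $47,370.00 = $165,765.00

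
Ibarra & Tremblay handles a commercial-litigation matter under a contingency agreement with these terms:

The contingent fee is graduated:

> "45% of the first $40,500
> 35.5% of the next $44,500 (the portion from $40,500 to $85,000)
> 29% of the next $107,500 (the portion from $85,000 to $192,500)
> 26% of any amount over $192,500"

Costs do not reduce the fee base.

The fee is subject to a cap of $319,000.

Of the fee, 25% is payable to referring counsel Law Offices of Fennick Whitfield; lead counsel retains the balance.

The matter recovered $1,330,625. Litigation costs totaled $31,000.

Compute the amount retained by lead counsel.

Fee base is the gross recovery, $1,330,625; costs are reimbursed separately.
First $40,500 at 45% = $18,225.00
Next $44,500 at 35.5% = $15,797.50
Next $107,500 at 29% = $31,175.00
Remaining $1,138,125 at 26% = $295,912.50
Fee: $18,225.00 + $15,797.50 + $31,175.00 + $295,912.50 = $361,110.00
$361,110.00 exceeds the $319,000 cap, so the fee is capped at $319,000.00.
Referral share: 25% of $319,000.00 = $79,750.00; lead counsel retains $319,000.00 − $79,750.00 = $239,250.00.

$239,250.00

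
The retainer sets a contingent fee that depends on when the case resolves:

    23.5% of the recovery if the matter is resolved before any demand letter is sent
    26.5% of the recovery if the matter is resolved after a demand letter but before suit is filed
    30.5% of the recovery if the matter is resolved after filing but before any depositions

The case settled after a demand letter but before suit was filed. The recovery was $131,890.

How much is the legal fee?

The matter settled after a demand letter but before suit was filed, so the 26.5% rate applies.
$131,890 × 26.5% = $34,950.85

$34,950.85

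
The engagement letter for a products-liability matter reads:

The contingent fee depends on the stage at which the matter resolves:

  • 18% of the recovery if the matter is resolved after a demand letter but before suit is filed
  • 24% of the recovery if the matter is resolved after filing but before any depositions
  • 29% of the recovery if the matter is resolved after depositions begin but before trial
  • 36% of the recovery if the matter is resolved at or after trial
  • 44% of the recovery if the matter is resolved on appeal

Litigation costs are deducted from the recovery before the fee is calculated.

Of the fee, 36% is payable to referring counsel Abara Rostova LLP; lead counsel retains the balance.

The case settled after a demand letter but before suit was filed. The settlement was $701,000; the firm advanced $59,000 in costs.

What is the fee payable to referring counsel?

Fee base (net of costs): $701,000 − $59,000 = $642,000
The matter settled after a demand letter but before suit was filed, so the 18% rate applies.
$642,000 × 18% = $115,560.00
Referral share: 36% of $115,560.00 = $41,601.60; lead counsel retains $115,560.00 − $41,601.60 = $73,958.40.

$41,601.60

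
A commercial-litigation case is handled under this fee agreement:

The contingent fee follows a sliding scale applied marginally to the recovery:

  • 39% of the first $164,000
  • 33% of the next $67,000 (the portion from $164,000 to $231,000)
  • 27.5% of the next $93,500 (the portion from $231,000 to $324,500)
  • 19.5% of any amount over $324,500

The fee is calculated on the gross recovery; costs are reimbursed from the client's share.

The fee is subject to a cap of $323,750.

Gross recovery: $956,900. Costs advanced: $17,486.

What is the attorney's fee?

$235,100.50

Fee base is the gross recovery, $956,900; costs are reimbursed separately.
First $164,000 at 39% = $63,960.00
Next $67,000 at 33% = $22,110.00
Next $93,500 at 27.5% = $25,712.50
Remaining $632,400 at 19.5% = $123,318.00
Fee: $63,960.00 + $22,110.00 + $25,712.50 + $123,318.00 = $235,100.50
$235,100.50 is under the $323,750 cap.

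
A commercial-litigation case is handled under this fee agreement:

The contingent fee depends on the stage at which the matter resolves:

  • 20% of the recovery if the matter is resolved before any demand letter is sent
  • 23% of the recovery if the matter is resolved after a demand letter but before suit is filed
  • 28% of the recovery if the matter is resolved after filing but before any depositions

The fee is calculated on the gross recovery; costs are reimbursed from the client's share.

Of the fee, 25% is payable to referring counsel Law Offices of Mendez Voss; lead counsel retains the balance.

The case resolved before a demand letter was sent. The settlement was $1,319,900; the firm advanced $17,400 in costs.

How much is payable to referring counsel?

Fee base is the gross recovery, $1,319,900; costs are reimbursed separately.
The matter resolved before a demand letter was sent, so the 20% rate applies.
$1,319,900 × 20% = $263,980.00
Referral share: 25% of $263,980.00 = $65,995.00; lead counsel retains $263,980.00 − $65,995.00 = $197,985.00.

$65,995.00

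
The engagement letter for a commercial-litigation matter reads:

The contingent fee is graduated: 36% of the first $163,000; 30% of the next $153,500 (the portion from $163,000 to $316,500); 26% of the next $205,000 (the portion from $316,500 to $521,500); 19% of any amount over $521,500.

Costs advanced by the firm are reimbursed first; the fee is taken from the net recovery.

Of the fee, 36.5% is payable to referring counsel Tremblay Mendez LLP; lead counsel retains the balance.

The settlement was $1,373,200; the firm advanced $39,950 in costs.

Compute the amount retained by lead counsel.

$198,286.69

Fee base (net of costs): $1,373,200 − $39,950 = $1,333,250
First $163,000 at 36% = $58,680.00
Next $153,500 at 30% = $46,050.00
Next $205,000 at 26% = $53,300.00
Remaining $811,750 at 19% = $154,232.50
Fee: $58,680.00 + $46,050.00 + $53,300.00 + $154,232.50 = $312,262.50
Referral share: 36.5% of $312,262.50 = $113,975.81; lead counsel retains $312,262.50 − $113,975.81 = $198,286.69.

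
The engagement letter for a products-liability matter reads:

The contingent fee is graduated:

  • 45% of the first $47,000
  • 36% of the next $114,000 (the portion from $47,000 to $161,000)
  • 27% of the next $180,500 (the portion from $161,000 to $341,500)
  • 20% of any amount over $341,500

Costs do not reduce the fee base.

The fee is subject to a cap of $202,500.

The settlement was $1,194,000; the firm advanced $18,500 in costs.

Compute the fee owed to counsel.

Fee base is the gross recovery, $1,194,000; costs are reimbursed separately.
First $47,000 at 45% = $21,150.00
Next $114,000 at 36% = $41,040.00
Next $180,500 at 27% = $48,735.00
Remaining $852,500 at 20% = $170,500.00
Fee: $21,150.00 + $41,040.00 + $48,735.00 + $170,500.00 = $281,425.00
$281,425.00 exceeds the $202,500 cap, so the fee is capped at $202,500.00.

$202,500.00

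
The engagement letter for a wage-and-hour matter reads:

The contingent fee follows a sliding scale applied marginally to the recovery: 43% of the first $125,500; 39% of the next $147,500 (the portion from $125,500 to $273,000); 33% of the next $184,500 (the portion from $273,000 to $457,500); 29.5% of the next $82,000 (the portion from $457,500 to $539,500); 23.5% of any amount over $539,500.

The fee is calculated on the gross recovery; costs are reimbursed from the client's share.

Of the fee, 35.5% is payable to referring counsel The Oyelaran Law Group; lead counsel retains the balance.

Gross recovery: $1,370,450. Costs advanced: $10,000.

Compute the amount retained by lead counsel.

Fee base is the gross recovery, $1,370,450; costs are reimbursed separately.
First $125,500 at 43% = $53,965.00
Next $147,500 at 39% = $57,525.00
Next $184,500 at 33% = $60,885.00
Next $82,000 at 29.5% = $24,190.00
Remaining $830,950 at 23.5% = $195,273.25
Fee: $53,965.00 + $57,525.00 + $60,885.00 + $24,190.00 + $195,273.25 = $391,838.25
Referral share: 35.5% of $391,838.25 = $139,102.58; lead counsel retains $391,838.25 − $139,102.58 = $252,735.67.

$252,735.67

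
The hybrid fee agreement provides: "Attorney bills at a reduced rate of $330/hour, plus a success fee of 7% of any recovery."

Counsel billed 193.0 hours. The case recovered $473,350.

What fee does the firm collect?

Hourly: 193.0 × $330 = $63,690.00
Success fee: 7% of $473,350 = $33,134.50
Total: $63,690.00 + $33,134.50 = $96,824.50

$96,824.50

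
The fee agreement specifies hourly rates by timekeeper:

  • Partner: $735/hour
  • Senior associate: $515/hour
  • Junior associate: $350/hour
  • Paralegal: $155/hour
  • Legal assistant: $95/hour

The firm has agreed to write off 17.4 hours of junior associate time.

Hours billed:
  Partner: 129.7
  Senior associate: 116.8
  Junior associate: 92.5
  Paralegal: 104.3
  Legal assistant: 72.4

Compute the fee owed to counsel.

$204,811.00

Partner: 129.7 × $735 = $95,329.50
Senior associate: 116.8 × $515 = $60,152.00
Junior associate: 92.5 × $350 = $32,375.00
Paralegal: 104.3 × $155 = $16,166.50
Legal assistant: 72.4 × $95 = $6,878.00
Subtotal: $210,901.00
Write-off: 17.4 × $350 = $6,090.00
Total: $210,901.00 − $6,090.00 = $204,811.00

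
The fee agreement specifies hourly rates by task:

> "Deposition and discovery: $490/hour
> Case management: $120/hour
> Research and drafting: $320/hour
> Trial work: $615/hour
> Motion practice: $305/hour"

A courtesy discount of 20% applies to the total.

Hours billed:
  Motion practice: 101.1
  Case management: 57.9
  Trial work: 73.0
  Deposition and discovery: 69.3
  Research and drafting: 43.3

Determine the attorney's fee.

Deposition and discovery: 69.3 × $490 = $33,957.00
Case management: 57.9 × $120 = $6,948.00
Research and drafting: 43.3 × $320 = $13,856.00
Trial work: 73.0 × $615 = $44,895.00
Motion practice: 101.1 × $305 = $30,835.50
Subtotal: $130,491.50
Less 20% discount: −$26,098.30
Total: $130,491.50 − $26,098.30 = $104,393.20

$104,393.20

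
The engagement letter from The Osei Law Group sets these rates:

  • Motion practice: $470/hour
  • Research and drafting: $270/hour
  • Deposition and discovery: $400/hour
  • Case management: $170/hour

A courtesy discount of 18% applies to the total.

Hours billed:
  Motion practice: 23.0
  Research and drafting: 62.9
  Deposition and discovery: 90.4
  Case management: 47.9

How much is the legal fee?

Motion practice: 23.0 × $470 = $10,810.00
Research and drafting: 62.9 × $270 = $16,983.00
Deposition and discovery: 90.4 × $400 = $36,160.00
Case management: 47.9 × $170 = $8,143.00
Subtotal: $72,096.00
Less 18% discount: −$12,977.28
Total: $72,096.00 − $12,977.28 = $59,118.72

$59,118.72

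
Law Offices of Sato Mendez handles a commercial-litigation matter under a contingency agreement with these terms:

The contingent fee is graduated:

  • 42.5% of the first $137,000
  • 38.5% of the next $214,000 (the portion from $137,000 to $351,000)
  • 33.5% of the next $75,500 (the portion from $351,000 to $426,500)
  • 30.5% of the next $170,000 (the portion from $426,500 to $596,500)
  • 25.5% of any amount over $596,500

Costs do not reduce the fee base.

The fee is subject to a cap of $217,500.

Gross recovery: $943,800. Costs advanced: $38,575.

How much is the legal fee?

$217,500.00

Fee base is the gross recovery, $943,800; costs are reimbursed separately.
First $137,000 at 42.5% = $58,225.00
Next $214,000 at 38.5% = $82,390.00
Next $75,500 at 33.5% = $25,292.50
Next $170,000 at 30.5% = $51,850.00
Remaining $347,300 at 25.5% = $88,561.50
Fee: $58,225.00 + $82,390.00 + $25,292.50 + $51,850.00 + $88,561.50 = $306,319.00
$306,319.00 exceeds the $217,500 cap, so the fee is capped at $217,500.00.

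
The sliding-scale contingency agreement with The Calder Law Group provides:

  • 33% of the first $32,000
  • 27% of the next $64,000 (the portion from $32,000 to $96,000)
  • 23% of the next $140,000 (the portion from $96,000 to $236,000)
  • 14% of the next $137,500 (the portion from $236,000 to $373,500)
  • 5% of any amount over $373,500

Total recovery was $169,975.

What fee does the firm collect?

$44,854.25

First $32,000 at 33% = $10,560.00
Next $64,000 at 27% = $17,280.00
Remaining $73,975 at 23% = $17,014.25
Fee: $10,560.00 + $17,280.00 + $17,014.25 = $44,854.25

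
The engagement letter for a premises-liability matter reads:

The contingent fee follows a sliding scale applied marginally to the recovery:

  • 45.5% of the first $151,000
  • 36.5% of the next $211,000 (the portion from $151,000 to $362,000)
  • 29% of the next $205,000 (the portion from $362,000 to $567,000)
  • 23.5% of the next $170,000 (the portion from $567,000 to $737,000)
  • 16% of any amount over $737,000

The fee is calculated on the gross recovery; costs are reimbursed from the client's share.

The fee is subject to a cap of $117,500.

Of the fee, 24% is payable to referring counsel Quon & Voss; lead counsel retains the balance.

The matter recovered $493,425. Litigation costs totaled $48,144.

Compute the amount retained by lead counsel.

$89,300.00

Fee base is the gross recovery, $493,425; costs are reimbursed separately.
First $151,000 at 45.5% = $68,705.00
Next $211,000 at 36.5% = $77,015.00
Remaining $131,425 at 29% = $38,113.25
Fee: $68,705.00 + $77,015.00 + $38,113.25 = $183,833.25
$183,833.25 exceeds the $117,500 cap, so the fee is capped at $117,500.00.
Referral share: 24% of $117,500.00 = $28,200.00; lead counsel retains $117,500.00 − $28,200.00 = $89,300.00.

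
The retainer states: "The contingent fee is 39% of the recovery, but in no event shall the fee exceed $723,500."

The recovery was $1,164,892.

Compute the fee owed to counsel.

$454,307.88

39% of $1,164,892 = $454,307.88
That is under the $723,500 cap.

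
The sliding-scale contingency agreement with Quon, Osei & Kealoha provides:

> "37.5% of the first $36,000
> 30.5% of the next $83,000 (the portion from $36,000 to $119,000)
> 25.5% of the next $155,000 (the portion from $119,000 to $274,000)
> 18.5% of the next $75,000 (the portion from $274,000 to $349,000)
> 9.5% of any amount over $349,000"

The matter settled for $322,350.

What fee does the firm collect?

First $36,000 at 37.5% = $13,500.00
Next $83,000 at 30.5% = $25,315.00
Next $155,000 at 25.5% = $39,525.00
Remaining $48,350 at 18.5% = $8,944.75
Fee: $13,500.00 + $25,315.00 + $39,525.00 + $8,944.75 = $87,284.75

$87,284.75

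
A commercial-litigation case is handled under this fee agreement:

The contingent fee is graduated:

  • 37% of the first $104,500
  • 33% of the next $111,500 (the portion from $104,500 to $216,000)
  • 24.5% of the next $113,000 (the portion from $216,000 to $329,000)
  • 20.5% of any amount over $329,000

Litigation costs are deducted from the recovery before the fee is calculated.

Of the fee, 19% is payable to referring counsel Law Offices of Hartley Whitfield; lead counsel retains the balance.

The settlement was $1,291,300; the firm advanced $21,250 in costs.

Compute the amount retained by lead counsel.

Fee base (net of costs): $1,291,300 − $21,250 = $1,270,050
First $104,500 at 37% = $38,665.00
Next $111,500 at 33% = $36,795.00
Next $113,000 at 24.5% = $27,685.00
Remaining $941,050 at 20.5% = $192,915.25
Fee: $38,665.00 + $36,795.00 + $27,685.00 + $192,915.25 = $296,060.25
Referral share: 19% of $296,060.25 = $56,251.45; lead counsel retains $296,060.25 − $56,251.45 = $239,808.80.

$239,808.80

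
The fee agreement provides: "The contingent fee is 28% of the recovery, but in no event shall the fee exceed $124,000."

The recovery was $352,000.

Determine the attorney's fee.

$98,560.00

28% of $352,000 = $98,560.00
That is under the $124,000 cap.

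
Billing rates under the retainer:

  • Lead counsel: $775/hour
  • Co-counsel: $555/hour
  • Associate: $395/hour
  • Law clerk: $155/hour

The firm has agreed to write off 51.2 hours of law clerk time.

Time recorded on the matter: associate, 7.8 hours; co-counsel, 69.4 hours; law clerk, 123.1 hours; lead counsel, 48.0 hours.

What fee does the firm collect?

Lead counsel: 48.0 × $775 = $37,200.00
Co-counsel: 69.4 × $555 = $38,517.00
Associate: 7.8 × $395 = $3,081.00
Law clerk: 123.1 × $155 = $19,080.50
Subtotal: $97,878.50
Write-off: 51.2 × $155 = $7,936.00
Total: $97,878.50 − $7,936.00 = $89,942.50

$89,942.50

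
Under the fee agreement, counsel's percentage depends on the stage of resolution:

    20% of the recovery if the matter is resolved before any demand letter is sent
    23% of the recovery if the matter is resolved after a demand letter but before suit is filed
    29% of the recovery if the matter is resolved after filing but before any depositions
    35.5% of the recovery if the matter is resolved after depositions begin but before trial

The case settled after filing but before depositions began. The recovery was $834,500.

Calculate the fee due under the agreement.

The matter settled after filing but before depositions began, so the 29% rate applies.
$834,500 × 29% = $242,005.00

$242,005.00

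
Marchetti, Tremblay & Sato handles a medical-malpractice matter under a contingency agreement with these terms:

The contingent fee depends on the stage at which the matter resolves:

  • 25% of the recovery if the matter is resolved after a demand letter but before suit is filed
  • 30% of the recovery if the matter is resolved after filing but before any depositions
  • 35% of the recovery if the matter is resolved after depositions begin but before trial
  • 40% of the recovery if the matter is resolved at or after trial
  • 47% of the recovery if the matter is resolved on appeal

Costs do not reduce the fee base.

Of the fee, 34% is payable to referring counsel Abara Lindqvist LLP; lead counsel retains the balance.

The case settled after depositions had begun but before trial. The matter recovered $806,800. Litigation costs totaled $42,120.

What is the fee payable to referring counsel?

Fee base is the gross recovery, $806,800; costs are reimbursed separately.
The matter settled after depositions had begun but before trial, so the 35% rate applies.
$806,800 × 35% = $282,380.00
Referral share: 34% of $282,380.00 = $96,009.20; lead counsel retains $282,380.00 − $96,009.20 = $186,370.80.

$96,009.20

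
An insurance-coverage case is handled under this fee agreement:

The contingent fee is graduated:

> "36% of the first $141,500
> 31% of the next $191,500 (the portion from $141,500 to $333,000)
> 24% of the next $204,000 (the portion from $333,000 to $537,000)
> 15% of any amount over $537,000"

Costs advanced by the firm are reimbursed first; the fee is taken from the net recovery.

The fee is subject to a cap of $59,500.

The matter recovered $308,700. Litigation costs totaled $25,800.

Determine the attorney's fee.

Fee base (net of costs): $308,700 − $25,800 = $282,900
First $141,500 at 36% = $50,940.00
Remaining $141,400 at 31% = $43,834.00
Fee: $50,940.00 + $43,834.00 = $94,774.00
$94,774.00 exceeds the $59,500 cap, so the fee is capped at $59,500.00.

$59,500.00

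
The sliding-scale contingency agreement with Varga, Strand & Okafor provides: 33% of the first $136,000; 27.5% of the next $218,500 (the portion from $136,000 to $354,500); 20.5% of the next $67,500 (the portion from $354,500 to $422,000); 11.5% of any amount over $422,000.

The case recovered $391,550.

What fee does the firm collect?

First $136,000 at 33% = $44,880.00
Next $218,500 at 27.5% = $60,087.50
Remaining $37,050 at 20.5% = $7,595.25
Fee: $44,880.00 + $60,087.50 + $7,595.25 = $112,562.75

$112,562.75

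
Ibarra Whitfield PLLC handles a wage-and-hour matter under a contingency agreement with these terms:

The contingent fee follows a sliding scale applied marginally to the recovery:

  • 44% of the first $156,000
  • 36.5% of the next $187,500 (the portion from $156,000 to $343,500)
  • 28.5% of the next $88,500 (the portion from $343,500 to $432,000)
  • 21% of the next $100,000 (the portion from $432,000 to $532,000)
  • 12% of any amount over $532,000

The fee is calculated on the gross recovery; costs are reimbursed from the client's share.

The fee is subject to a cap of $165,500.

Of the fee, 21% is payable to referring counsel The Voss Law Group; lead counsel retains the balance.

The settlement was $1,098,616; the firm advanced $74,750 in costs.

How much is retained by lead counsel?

$130,745.00

Fee base is the gross recovery, $1,098,616; costs are reimbursed separately.
First $156,000 at 44% = $68,640.00
Next $187,500 at 36.5% = $68,437.50
Next $88,500 at 28.5% = $25,222.50
Next $100,000 at 21% = $21,000.00
Remaining $566,616 at 12% = $67,993.92
Fee: $68,640.00 + $68,437.50 + $25,222.50 + $21,000.00 + $67,993.92 = $251,293.92
$251,293.92 exceeds the $165,500 cap, so the fee is capped at $165,500.00.
Referral share: 21% of $165,500.00 = $34,755.00; lead counsel retains $165,500.00 − $34,755.00 = $130,745.00.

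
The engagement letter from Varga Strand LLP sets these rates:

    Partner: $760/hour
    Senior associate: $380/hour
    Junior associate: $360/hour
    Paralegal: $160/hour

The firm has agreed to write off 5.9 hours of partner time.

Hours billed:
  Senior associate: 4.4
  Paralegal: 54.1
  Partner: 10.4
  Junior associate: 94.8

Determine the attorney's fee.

$47,876.00

Partner: 10.4 × $760 = $7,904.00
Senior associate: 4.4 × $380 = $1,672.00
Junior associate: 94.8 × $360 = $34,128.00
Paralegal: 54.1 × $160 = $8,656.00
Subtotal: $52,360.00
Write-off: 5.9 × $760 = $4,484.00
Total: $52,360.00 − $4,484.00 = $47,876.00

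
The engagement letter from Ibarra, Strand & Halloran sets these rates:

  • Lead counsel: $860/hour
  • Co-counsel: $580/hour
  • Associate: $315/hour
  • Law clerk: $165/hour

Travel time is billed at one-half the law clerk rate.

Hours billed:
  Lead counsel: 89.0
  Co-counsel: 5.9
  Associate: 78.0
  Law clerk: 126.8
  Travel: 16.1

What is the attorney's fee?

$126,782.25

Lead counsel: 89.0 × $860 = $76,540.00
Co-counsel: 5.9 × $580 = $3,422.00
Associate: 78.0 × $315 = $24,570.00
Law clerk: 126.8 × $165 = $20,922.00
Subtotal: $76,540.00 + $3,422.00 + $24,570.00 + $20,922.00 = $125,454.00
Travel: 16.1 × ($165 ÷ 2) = 16.1 × $82.50 = $1,328.25
Total: $125,454.00 + $1,328.25 = $126,782.25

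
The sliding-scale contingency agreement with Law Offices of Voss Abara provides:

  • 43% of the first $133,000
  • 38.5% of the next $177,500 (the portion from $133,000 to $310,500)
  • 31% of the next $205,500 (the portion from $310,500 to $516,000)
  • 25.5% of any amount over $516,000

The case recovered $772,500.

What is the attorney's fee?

$254,640.00

First $133,000 at 43% = $57,190.00
Next $177,500 at 38.5% = $68,337.50
Next $205,500 at 31% = $63,705.00
Remaining $256,500 at 25.5% = $65,407.50
Fee: $57,190.00 + $68,337.50 + $63,705.00 + $65,407.50 = $254,640.00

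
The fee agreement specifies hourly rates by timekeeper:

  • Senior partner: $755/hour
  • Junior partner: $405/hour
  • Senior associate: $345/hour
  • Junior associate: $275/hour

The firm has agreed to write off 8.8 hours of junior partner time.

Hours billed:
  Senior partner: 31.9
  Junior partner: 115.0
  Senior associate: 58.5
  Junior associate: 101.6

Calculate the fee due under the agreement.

Senior partner: 31.9 × $755 = $24,084.50
Junior partner: 115.0 × $405 = $46,575.00
Senior associate: 58.5 × $345 = $20,182.50
Junior associate: 101.6 × $275 = $27,940.00
Subtotal: $118,782.00
Write-off: 8.8 × $405 = $3,564.00
Total: $118,782.00 − $3,564.00 = $115,218.00

$115,218.00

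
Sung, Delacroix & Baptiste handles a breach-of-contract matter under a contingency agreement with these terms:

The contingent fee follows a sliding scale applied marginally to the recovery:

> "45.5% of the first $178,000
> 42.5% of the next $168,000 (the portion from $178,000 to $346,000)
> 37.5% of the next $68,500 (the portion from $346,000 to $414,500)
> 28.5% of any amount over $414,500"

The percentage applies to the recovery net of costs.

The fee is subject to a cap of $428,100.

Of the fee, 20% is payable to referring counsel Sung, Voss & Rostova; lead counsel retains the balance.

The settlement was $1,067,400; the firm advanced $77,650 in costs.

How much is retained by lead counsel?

$273,619.00

Fee base (net of costs): $1,067,400 − $77,650 = $989,750
First $178,000 at 45.5% = $80,990.00
Next $168,000 at 42.5% = $71,400.00
Next $68,500 at 37.5% = $25,687.50
Remaining $575,250 at 28.5% = $163,946.25
Fee: $80,990.00 + $71,400.00 + $25,687.50 + $163,946.25 = $342,023.75
$342,023.75 is under the $428,100 cap.
Referral share: 20% of $342,023.75 = $68,404.75; lead counsel retains $342,023.75 − $68,404.75 = $273,619.00.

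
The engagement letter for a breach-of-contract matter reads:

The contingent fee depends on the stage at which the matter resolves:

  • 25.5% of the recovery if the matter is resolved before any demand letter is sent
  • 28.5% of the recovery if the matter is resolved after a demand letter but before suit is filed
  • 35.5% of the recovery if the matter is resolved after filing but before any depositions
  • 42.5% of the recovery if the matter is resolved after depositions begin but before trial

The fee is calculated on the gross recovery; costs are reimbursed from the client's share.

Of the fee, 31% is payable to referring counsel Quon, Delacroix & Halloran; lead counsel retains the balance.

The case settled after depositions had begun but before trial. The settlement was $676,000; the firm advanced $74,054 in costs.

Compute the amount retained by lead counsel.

$198,237.00

Fee base is the gross recovery, $676,000; costs are reimbursed separately.
The matter settled after depositions had begun but before trial, so the 42.5% rate applies.
$676,000 × 42.5% = $287,300.00
Referral share: 31% of $287,300.00 = $89,063.00; lead counsel retains $287,300.00 − $89,063.00 = $198,237.00.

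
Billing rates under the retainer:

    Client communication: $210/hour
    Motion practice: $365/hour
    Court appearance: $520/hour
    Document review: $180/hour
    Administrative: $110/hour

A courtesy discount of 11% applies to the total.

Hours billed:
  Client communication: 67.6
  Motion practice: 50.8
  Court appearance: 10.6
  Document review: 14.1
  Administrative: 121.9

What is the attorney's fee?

$48,235.33

Client communication: 67.6 × $210 = $14,196.00
Motion practice: 50.8 × $365 = $18,542.00
Court appearance: 10.6 × $520 = $5,512.00
Document review: 14.1 × $180 = $2,538.00
Administrative: 121.9 × $110 = $13,409.00
Subtotal: $54,197.00
Less 11% discount: −$5,961.67
Total: $54,197.00 − $5,961.67 = $48,235.33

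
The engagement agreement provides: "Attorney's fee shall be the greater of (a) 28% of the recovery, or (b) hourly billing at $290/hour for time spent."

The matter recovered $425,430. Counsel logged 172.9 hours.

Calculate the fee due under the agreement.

$119,120.40

(a) 28% of $425,430 = $119,120.40
(b) 172.9 × $290 = $50,141.00
The greater is (a): $119,120.40.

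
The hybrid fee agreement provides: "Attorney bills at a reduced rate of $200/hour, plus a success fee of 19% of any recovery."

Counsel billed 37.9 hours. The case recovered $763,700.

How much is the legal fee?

Hourly: 37.9 × $200 = $7,580.00
Success fee: 19% of $763,700 = $145,103.00
Total: $7,580.00 + $145,103.00 = $152,683.00

$152,683.00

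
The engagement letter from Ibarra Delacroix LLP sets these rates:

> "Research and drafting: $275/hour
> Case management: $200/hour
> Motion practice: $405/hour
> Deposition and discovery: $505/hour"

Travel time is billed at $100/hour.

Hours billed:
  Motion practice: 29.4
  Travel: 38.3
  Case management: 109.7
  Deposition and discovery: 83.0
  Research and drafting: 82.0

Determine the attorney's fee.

$102,142.00

Research and drafting: 82.0 × $275 = $22,550.00
Case management: 109.7 × $200 = $21,940.00
Motion practice: 29.4 × $405 = $11,907.00
Deposition and discovery: 83.0 × $505 = $41,915.00
Subtotal: $22,550.00 + $21,940.00 + $11,907.00 + $41,915.00 = $98,312.00
Travel: 38.3 × $100 = $3,830.00
Total: $98,312.00 + $3,830.00 = $102,142.00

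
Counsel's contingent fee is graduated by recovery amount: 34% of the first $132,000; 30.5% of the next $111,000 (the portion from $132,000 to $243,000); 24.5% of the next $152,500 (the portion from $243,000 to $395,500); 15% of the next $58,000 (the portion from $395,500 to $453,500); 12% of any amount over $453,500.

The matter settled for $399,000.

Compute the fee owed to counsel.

First $132,000 at 34% = $44,880.00
Next $111,000 at 30.5% = $33,855.00
Next $152,500 at 24.5% = $37,362.50
Remaining $3,500 at 15% = $525.00
Fee: $44,880.00 + $33,855.00 + $37,362.50 + $525.00 = $116,622.50

$116,622.50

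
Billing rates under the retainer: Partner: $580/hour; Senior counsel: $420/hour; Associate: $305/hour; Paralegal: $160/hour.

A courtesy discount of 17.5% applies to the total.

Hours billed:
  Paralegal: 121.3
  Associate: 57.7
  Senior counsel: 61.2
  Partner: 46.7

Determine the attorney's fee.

Partner: 46.7 × $580 = $27,086.00
Senior counsel: 61.2 × $420 = $25,704.00
Associate: 57.7 × $305 = $17,598.50
Paralegal: 121.3 × $160 = $19,408.00
Subtotal: $89,796.50
Less 17.5% discount: −$15,714.39
Total: $89,796.50 − $15,714.39 = $74,082.11

$74,082.11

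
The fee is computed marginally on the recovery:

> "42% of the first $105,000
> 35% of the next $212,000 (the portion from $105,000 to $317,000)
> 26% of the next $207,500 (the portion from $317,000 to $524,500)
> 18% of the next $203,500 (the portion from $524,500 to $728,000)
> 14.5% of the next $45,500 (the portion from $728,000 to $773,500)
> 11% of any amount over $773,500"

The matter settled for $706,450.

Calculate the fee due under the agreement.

$205,001.00

First $105,000 at 42% = $44,100.00
Next $212,000 at 35% = $74,200.00
Next $207,500 at 26% = $53,950.00
Remaining $181,950 at 18% = $32,751.00
Fee: $44,100.00 + $74,200.00 + $53,950.00 + $32,751.00 = $205,001.00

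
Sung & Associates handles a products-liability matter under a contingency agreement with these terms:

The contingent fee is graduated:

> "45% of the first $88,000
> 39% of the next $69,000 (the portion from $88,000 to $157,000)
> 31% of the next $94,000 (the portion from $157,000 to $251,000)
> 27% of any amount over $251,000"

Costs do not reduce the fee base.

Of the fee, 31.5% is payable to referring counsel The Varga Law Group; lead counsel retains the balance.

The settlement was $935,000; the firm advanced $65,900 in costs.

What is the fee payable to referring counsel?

$88,303.95

Fee base is the gross recovery, $935,000; costs are reimbursed separately.
First $88,000 at 45% = $39,600.00
Next $69,000 at 39% = $26,910.00
Next $94,000 at 31% = $29,140.00
Remaining $684,000 at 27% = $184,680.00
Fee: $39,600.00 + $26,910.00 + $29,140.00 + $184,680.00 = $280,330.00
Referral share: 31.5% of $280,330.00 = $88,303.95; lead counsel retains $280,330.00 − $88,303.95 = $192,026.05.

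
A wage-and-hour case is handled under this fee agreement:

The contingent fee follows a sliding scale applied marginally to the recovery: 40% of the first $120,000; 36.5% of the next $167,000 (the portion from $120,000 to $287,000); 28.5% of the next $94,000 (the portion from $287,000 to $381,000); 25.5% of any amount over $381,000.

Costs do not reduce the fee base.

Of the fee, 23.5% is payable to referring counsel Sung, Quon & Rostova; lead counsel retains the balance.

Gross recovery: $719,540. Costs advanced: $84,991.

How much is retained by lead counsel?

Fee base is the gross recovery, $719,540; costs are reimbursed separately.
First $120,000 at 40% = $48,000.00
Next $167,000 at 36.5% = $60,955.00
Next $94,000 at 28.5% = $26,790.00
Remaining $338,540 at 25.5% = $86,327.70
Fee: $48,000.00 + $60,955.00 + $26,790.00 + $86,327.70 = $222,072.70
Referral share: 23.5% of $222,072.70 = $52,187.08; lead counsel retains $222,072.70 − $52,187.08 = $169,885.62.

$169,885.62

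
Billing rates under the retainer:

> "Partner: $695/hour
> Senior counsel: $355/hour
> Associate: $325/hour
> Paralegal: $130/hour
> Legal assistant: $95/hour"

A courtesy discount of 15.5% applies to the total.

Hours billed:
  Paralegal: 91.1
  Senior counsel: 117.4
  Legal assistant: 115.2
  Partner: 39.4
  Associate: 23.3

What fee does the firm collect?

$84,009.48

Partner: 39.4 × $695 = $27,383.00
Senior counsel: 117.4 × $355 = $41,677.00
Associate: 23.3 × $325 = $7,572.50
Paralegal: 91.1 × $130 = $11,843.00
Legal assistant: 115.2 × $95 = $10,944.00
Subtotal: $99,419.50
Less 15.5% discount: −$15,410.02
Total: $99,419.50 − $15,410.02 = $84,009.48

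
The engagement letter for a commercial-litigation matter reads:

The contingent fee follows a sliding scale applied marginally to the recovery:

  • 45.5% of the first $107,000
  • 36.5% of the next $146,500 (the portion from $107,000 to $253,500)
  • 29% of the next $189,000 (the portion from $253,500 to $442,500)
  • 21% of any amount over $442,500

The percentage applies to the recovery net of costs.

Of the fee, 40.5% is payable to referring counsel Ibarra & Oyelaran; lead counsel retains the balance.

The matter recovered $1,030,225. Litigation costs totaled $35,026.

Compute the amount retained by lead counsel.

$162,455.40

Fee base (net of costs): $1,030,225 − $35,026 = $995,199
First $107,000 at 45.5% = $48,685.00
Next $146,500 at 36.5% = $53,472.50
Next $189,000 at 29% = $54,810.00
Remaining $552,699 at 21% = $116,066.79
Fee: $48,685.00 + $53,472.50 + $54,810.00 + $116,066.79 = $273,034.29
Referral share: 40.5% of $273,034.29 = $110,578.89; lead counsel retains $273,034.29 − $110,578.89 = $162,455.40.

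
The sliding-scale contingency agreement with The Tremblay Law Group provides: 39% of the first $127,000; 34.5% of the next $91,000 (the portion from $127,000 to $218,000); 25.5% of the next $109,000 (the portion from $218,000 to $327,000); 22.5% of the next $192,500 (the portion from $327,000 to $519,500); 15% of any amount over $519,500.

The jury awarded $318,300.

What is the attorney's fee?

$106,501.50

First $127,000 at 39% = $49,530.00
Next $91,000 at 34.5% = $31,395.00
Remaining $100,300 at 25.5% = $25,576.50
Fee: $49,530.00 + $31,395.00 + $25,576.50 = $106,501.50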